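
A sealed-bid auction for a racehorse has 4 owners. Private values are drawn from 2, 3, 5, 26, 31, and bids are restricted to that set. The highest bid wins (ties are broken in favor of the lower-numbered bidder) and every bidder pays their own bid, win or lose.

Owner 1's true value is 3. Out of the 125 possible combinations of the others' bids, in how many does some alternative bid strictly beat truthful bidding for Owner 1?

118

Others bid (2, 2, 2): truth gives 0; bid 2 gives 1 > 0. Violating.
Others bid (2, 2, 5): truth gives -3; bid 2 gives -2 > -3. Violating.
Others bid (2, 2, 26): truth gives -3; bid 2 gives -2 > -3. Violating.
Others bid (2, 2, 31): truth gives -3; bid 2 gives -2 > -3. Violating.
Others bid (2, 2, 3): truth gives 0; no alternative beats it.
Others bid (2, 3, 2): truth gives 0; no alternative beats it.
(Checking all 125 profiles: 118 have a profitable deviation, 7 do not.)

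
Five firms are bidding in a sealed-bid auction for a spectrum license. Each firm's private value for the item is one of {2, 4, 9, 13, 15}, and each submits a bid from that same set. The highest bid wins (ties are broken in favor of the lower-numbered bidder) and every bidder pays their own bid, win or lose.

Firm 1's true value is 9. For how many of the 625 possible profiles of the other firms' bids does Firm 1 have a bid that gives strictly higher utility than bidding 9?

560

Others bid (2, 2, 2, 2): truth gives 0; bid 2 gives 7 > 0. Violating.
Others bid (2, 2, 2, 4): truth gives 0; bid 4 gives 5 > 0. Violating.
Others bid (2, 2, 2, 13): truth gives -9; bid 2 gives -2 > -9. Violating.
Others bid (2, 2, 2, 15): truth gives -9; bid 2 gives -2 > -9. Violating.
Others bid (2, 2, 2, 9): truth gives 0; no alternative beats it.
Others bid (2, 2, 4, 9): truth gives 0; no alternative beats it.
(Checking all 625 profiles: 560 have a profitable deviation, 65 do not.)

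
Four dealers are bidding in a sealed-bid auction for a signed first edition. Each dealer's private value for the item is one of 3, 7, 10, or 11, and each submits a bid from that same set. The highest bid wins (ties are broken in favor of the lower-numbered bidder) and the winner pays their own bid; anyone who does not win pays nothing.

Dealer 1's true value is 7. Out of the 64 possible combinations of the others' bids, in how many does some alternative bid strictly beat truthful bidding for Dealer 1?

1

Others bid (3, 3, 3): truth gives 0; bid 3 gives 4 > 0. Violating.
Others bid (3, 3, 7): truth gives 0; no alternative beats it.
Others bid (3, 3, 10): truth gives 0; no alternative beats it.
(Checking all 64 profiles: 1 has a profitable deviation, 63 do not.)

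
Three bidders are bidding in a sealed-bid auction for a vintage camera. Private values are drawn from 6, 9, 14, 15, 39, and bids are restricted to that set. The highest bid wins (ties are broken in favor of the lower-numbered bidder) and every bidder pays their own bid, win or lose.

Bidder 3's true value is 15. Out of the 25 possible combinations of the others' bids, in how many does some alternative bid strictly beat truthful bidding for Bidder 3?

20

Others bid (6, 6): truth gives 0; bid 9 gives 6 > 0. Violating.
Others bid (6, 9): truth gives 0; bid 14 gives 1 > 0. Violating.
Others bid (6, 15): truth gives -15; bid 6 gives -6 > -15. Violating.
Others bid (6, 39): truth gives -15; bid 6 gives -6 > -15. Violating.
Others bid (6, 14): truth gives 0; no alternative beats it.
Others bid (9, 14): truth gives 0; no alternative beats it.
(Checking all 25 profiles: 20 have a profitable deviation, 5 do not.)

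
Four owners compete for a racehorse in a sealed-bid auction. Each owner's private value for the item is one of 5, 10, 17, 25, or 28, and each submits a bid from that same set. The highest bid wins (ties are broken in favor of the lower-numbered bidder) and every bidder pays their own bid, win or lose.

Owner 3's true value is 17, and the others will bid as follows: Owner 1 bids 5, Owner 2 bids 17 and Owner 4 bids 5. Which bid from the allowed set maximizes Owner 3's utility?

5

Bid 5: loses but pays 5, utility -5.
Bid 10: loses but pays 10, utility -10.
Bid 17: loses but pays 17, utility -17.
Bid 25: wins, pays 25, utility 17 - 25 = -8.
Bid 28: wins, pays 28, utility 17 - 28 = -11.
The best choice is 5 with utility -5.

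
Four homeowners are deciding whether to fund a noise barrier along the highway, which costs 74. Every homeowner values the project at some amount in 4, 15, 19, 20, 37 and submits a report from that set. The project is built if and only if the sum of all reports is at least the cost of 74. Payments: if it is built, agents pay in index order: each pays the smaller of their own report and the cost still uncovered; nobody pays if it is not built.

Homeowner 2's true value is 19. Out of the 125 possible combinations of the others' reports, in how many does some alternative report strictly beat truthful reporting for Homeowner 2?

56

Others report (4, 19, 37): truth gives 0; report 15 gives 4 > 0. Violating.
Others report (4, 20, 37): truth gives 0; report 15 gives 4 > 0. Violating.
Others report (4, 37, 19): truth gives 0; report 15 gives 4 > 0. Violating.
Others report (4, 37, 20): truth gives 0; report 15 gives 4 > 0. Violating.
Others report (4, 4, 4): truth gives 0; no alternative beats it.
Others report (4, 4, 15): truth gives 0; no alternative beats it.
(Checking all 125 profiles: 56 have a profitable deviation, 69 do not.)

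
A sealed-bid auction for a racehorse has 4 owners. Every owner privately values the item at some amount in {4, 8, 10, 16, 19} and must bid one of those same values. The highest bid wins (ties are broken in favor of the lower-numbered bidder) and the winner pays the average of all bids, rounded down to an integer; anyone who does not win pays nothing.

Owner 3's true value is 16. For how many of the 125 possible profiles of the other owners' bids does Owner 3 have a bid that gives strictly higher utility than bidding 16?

Others bid (4, 4, 4): truth gives 9; bid 8 gives 11 > 9. Violating.
Others bid (4, 4, 8): truth gives 8; bid 8 gives 10 > 8. Violating.
Others bid (4, 4, 10): truth gives 8; bid 10 gives 9 > 8. Violating.
Others bid (4, 4, 19): truth gives 0; bid 19 gives 5 > 0. Violating.
Others bid (4, 4, 16): truth gives 6; no alternative beats it.
Others bid (4, 8, 16): truth gives 5; no alternative beats it.
(Checking all 125 profiles: 52 have a profitable deviation, 73 do not.)

52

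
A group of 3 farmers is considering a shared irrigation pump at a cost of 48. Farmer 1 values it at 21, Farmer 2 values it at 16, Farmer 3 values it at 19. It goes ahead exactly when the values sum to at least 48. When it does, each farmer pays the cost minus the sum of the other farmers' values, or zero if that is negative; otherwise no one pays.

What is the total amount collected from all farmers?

32

Total value 56 ≥ cost 48, so it is built.
Farmer 1: others sum to 35; max(0, 48 - 35) = 13.
Farmer 2: others sum to 40; max(0, 48 - 40) = 8.
Farmer 3: others sum to 37; max(0, 48 - 37) = 11.
Total collected = 13 + 8 + 11 = 32.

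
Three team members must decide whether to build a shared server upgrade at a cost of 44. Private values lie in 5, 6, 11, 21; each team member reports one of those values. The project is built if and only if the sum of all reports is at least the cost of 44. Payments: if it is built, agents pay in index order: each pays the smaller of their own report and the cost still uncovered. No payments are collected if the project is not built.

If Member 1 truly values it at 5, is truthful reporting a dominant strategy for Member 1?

Yes

Check each profile of the others' reports and compare truth against every alternative report.
Others report (21, 21): truth gives 0, best alternative gives -1.
Others report (5, 5): truth gives 0, best alternative gives 0.
Others report (5, 6): truth gives 0, best alternative gives 0.
Others report (5, 11): truth gives 0, best alternative gives 0.
Others report (5, 21): truth gives 0, best alternative gives 0.
Others report (6, 5): truth gives 0, best alternative gives 0.
(Remaining 10 profiles checked similarly; truth is weakly best in each.)
In every case the truthful report is at least as good as any alternative, so it is a dominant strategy.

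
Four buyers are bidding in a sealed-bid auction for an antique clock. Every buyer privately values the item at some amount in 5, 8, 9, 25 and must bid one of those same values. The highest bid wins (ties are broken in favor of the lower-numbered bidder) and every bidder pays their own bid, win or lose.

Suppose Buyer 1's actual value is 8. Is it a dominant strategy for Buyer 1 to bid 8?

No

Consider the case where Buyer 2 bids 5, Buyer 3 bids 5 and Buyer 4 bids 5.
Truthful bid 8: wins, pays 8, utility 8 - 8 = 0.
Bid 5 instead: wins, pays 5, utility 8 - 5 = 3.
Since 3 > 0, bidding 5 is strictly better here, so truthful bidding is not dominant.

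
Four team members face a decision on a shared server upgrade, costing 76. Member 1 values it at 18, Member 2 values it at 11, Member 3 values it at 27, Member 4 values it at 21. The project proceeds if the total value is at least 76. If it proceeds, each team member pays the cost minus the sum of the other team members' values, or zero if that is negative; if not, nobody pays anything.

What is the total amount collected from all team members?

Total value 77 ≥ cost 76, so it is built.
Member 1: others sum to 59; max(0, 76 - 59) = 17.
Member 2: others sum to 66; max(0, 76 - 66) = 10.
Member 3: others sum to 50; max(0, 76 - 50) = 26.
Member 4: others sum to 56; max(0, 76 - 56) = 20.
Total collected = 17 + 10 + 26 + 20 = 73.

73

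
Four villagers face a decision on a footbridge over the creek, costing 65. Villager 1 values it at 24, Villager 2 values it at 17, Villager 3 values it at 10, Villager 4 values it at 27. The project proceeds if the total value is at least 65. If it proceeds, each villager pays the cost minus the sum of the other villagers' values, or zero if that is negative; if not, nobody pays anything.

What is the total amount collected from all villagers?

29

Total value 78 ≥ cost 65, so it is built.
Villager 1: others sum to 54; max(0, 65 - 54) = 11.
Villager 2: others sum to 61; max(0, 65 - 61) = 4.
Villager 3: others sum to 68; max(0, 65 - 68) = 0.
Villager 4: others sum to 51; max(0, 65 - 51) = 14.
Total collected = 11 + 4 + 0 + 14 = 29.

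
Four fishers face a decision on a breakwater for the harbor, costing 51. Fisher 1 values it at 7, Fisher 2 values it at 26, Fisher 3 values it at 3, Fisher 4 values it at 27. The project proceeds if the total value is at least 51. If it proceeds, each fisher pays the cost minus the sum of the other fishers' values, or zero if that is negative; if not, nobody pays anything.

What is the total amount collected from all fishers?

Total value 63 ≥ cost 51, so it is built.
Fisher 1: others sum to 56; max(0, 51 - 56) = 0.
Fisher 2: others sum to 37; max(0, 51 - 37) = 14.
Fisher 3: others sum to 60; max(0, 51 - 60) = 0.
Fisher 4: others sum to 36; max(0, 51 - 36) = 15.
Total collected = 0 + 14 + 0 + 15 = 29.

29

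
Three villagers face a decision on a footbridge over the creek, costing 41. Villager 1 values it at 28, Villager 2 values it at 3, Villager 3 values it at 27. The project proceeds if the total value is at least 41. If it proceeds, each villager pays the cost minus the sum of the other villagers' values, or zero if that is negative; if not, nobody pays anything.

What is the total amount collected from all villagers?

21

Total value 58 ≥ cost 41, so it is built.
Villager 1: others sum to 30; max(0, 41 - 30) = 11.
Villager 2: others sum to 55; max(0, 41 - 55) = 0.
Villager 3: others sum to 31; max(0, 41 - 31) = 10.
Total collected = 11 + 0 + 10 = 21.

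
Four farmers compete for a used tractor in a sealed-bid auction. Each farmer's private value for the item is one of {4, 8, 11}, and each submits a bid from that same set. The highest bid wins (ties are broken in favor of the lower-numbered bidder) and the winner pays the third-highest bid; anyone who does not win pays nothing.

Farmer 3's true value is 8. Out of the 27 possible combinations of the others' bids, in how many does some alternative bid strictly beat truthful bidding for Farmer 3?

Others bid (4, 4, 11): truth gives 0; bid 11 gives 4 > 0. Violating.
Others bid (4, 8, 4): truth gives 0; bid 11 gives 4 > 0. Violating.
Others bid (8, 4, 4): truth gives 0; bid 11 gives 4 > 0. Violating.
Others bid (4, 4, 4): truth gives 4; no alternative beats it.
Others bid (4, 4, 8): truth gives 4; no alternative beats it.
(Checking all 27 profiles: 3 have a profitable deviation, 24 do not.)

3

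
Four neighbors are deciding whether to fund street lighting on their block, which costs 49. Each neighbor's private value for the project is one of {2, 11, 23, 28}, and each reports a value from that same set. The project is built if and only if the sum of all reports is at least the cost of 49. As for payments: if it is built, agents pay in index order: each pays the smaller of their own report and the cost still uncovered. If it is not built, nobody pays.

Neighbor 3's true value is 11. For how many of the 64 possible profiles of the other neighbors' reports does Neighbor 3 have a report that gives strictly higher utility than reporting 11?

Others report (2, 23, 23): truth gives 0; report 2 gives 9 > 0. Violating.
Others report (2, 23, 28): truth gives 0; report 2 gives 9 > 0. Violating.
Others report (2, 28, 23): truth gives 0; report 2 gives 9 > 0. Violating.
Others report (2, 28, 28): truth gives 0; report 2 gives 9 > 0. Violating.
Others report (2, 2, 2): truth gives 0; no alternative beats it.
Others report (2, 2, 11): truth gives 0; no alternative beats it.
(Checking all 64 profiles: 23 have a profitable deviation, 41 do not.)

23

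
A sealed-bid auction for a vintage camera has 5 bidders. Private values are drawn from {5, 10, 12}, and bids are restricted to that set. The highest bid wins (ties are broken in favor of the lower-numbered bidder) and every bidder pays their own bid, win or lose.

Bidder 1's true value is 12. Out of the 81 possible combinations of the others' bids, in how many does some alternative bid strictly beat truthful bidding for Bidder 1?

16

Others bid (5, 5, 5, 5): truth gives 0; bid 5 gives 7 > 0. Violating.
Others bid (5, 5, 5, 10): truth gives 0; bid 10 gives 2 > 0. Violating.
Others bid (5, 5, 10, 5): truth gives 0; bid 10 gives 2 > 0. Violating.
Others bid (5, 5, 10, 10): truth gives 0; bid 10 gives 2 > 0. Violating.
Others bid (5, 5, 5, 12): truth gives 0; no alternative beats it.
Others bid (5, 5, 10, 12): truth gives 0; no alternative beats it.
(Checking all 81 profiles: 16 have a profitable deviation, 65 do not.)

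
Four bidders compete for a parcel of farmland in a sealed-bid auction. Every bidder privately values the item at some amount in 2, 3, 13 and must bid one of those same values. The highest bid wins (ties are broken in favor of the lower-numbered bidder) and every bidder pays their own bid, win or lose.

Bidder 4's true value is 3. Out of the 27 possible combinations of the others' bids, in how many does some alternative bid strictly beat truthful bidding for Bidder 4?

Others bid (2, 2, 3): truth gives -3; bid 2 gives -2 > -3. Violating.
Others bid (2, 2, 13): truth gives -3; bid 2 gives -2 > -3. Violating.
Others bid (2, 3, 2): truth gives -3; bid 2 gives -2 > -3. Violating.
Others bid (2, 3, 3): truth gives -3; bid 2 gives -2 > -3. Violating.
Others bid (2, 2, 2): truth gives 0; no alternative beats it.
(Checking all 27 profiles: 26 have a profitable deviation, 1 does not.)

26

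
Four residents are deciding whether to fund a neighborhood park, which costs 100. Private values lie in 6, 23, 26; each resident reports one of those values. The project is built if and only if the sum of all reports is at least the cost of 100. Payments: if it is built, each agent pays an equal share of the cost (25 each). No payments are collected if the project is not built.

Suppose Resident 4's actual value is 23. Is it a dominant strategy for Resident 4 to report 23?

No

Consider the case where Resident 1 reports 26, Resident 2 reports 26 and Resident 3 reports 26.
Truthful report 23: project built, pays 25, utility 23 - 25 = -2.
Report 6 instead: project not built, utility 0.
Since 0 > -2, reporting 6 is strictly better here, so truthful reporting is not dominant.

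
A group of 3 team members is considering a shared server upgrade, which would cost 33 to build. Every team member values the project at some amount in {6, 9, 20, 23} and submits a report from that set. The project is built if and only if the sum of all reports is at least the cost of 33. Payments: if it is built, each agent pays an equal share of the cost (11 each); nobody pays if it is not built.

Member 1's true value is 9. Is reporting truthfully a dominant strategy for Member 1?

No

Consider the case where Member 2 reports 6 and Member 3 reports 20.
Truthful report 9: project built, pays 11, utility 9 - 11 = -2.
Report 6 instead: project not built, utility 0.
Since 0 > -2, reporting 6 is strictly better here, so truthful reporting is not dominant.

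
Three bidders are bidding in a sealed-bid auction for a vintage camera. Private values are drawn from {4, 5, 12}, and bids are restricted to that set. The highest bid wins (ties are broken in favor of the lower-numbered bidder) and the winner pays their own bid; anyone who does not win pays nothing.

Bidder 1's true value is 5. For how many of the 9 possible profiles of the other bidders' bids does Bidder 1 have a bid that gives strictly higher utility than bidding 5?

1

Others bid (4, 4): truth gives 0; bid 4 gives 1 > 0. Violating.
Others bid (4, 5): truth gives 0; no alternative beats it.
Others bid (4, 12): truth gives 0; no alternative beats it.
(Checking all 9 profiles: 1 has a profitable deviation, 8 do not.)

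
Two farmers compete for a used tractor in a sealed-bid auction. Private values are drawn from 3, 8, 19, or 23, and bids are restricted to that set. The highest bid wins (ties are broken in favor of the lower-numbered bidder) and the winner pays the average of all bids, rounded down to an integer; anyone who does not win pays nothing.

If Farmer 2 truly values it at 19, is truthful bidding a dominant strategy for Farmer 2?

Consider the case where Farmer 1 bids 3.
Truthful bid 19: wins, pays 11, utility 19 - 11 = 8.
Bid 8 instead: wins, pays 5, utility 19 - 5 = 14.
Since 14 > 8, bidding 8 is strictly better here, so truthful bidding is not dominant.

No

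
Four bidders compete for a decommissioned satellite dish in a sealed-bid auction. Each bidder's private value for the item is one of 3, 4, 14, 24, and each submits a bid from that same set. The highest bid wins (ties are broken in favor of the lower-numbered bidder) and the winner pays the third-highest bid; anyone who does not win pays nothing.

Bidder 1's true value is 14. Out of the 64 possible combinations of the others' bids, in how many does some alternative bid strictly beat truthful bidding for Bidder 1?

12

Others bid (3, 3, 24): truth gives 0; bid 24 gives 11 > 0. Violating.
Others bid (3, 4, 24): truth gives 0; bid 24 gives 10 > 0. Violating.
Others bid (3, 24, 3): truth gives 0; bid 24 gives 11 > 0. Violating.
Others bid (3, 24, 4): truth gives 0; bid 24 gives 10 > 0. Violating.
Others bid (3, 3, 3): truth gives 11; no alternative beats it.
Others bid (3, 3, 4): truth gives 11; no alternative beats it.
(Checking all 64 profiles: 12 have a profitable deviation, 52 do not.)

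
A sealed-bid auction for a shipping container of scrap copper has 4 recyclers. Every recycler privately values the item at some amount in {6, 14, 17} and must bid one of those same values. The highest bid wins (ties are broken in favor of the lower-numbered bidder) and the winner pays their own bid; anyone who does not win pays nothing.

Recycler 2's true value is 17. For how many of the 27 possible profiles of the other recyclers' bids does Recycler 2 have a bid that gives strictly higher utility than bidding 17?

Others bid (6, 6, 6): truth gives 0; bid 14 gives 3 > 0. Violating.
Others bid (6, 6, 14): truth gives 0; bid 14 gives 3 > 0. Violating.
Others bid (6, 14, 6): truth gives 0; bid 14 gives 3 > 0. Violating.
Others bid (6, 14, 14): truth gives 0; bid 14 gives 3 > 0. Violating.
Others bid (6, 6, 17): truth gives 0; no alternative beats it.
Others bid (6, 14, 17): truth gives 0; no alternative beats it.
(Checking all 27 profiles: 4 have a profitable deviation, 23 do not.)

4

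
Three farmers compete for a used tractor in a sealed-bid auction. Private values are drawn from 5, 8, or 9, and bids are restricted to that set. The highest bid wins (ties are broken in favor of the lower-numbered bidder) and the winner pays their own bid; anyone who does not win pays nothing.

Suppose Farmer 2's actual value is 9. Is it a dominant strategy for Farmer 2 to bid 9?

Consider the case where Farmer 1 bids 5 and Farmer 3 bids 5.
Truthful bid 9: wins, pays 9, utility 9 - 9 = 0.
Bid 8 instead: wins, pays 8, utility 9 - 8 = 1.
Since 1 > 0, bidding 8 is strictly better here, so truthful bidding is not dominant.

No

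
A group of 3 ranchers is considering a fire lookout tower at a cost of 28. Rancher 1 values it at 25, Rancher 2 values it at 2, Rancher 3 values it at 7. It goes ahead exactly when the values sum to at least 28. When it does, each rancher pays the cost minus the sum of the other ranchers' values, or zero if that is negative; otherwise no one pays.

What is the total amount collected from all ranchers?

20

Total value 34 ≥ cost 28, so it is built.
Rancher 1: others sum to 9; max(0, 28 - 9) = 19.
Rancher 2: others sum to 32; max(0, 28 - 32) = 0.
Rancher 3: others sum to 27; max(0, 28 - 27) = 1.
Total collected = 19 + 0 + 1 = 20.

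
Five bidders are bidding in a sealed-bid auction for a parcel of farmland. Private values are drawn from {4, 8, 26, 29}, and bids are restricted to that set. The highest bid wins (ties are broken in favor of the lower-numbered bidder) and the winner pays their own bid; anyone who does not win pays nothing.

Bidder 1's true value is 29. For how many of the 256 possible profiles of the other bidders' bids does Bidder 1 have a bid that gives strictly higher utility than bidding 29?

Others bid (4, 4, 4, 4): truth gives 0; bid 4 gives 25 > 0. Violating.
Others bid (4, 4, 4, 8): truth gives 0; bid 8 gives 21 > 0. Violating.
Others bid (4, 4, 4, 26): truth gives 0; bid 26 gives 3 > 0. Violating.
Others bid (4, 4, 8, 4): truth gives 0; bid 8 gives 21 > 0. Violating.
Others bid (4, 4, 4, 29): truth gives 0; no alternative beats it.
Others bid (4, 4, 8, 29): truth gives 0; no alternative beats it.
(Checking all 256 profiles: 81 have a profitable deviation, 175 do not.)

81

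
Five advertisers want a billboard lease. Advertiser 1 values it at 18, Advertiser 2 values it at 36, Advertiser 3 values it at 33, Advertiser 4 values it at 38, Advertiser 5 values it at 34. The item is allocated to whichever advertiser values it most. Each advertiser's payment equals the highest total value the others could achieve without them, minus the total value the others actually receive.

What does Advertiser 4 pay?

36

Advertiser 4 has the highest value and receives the item.
Without Advertiser 4, the item would go to the next-highest value, 36, so the others could achieve 36.
With Advertiser 4 present and winning, the others receive nothing, so their total is 0.
Payment = 36 - 0 = 36.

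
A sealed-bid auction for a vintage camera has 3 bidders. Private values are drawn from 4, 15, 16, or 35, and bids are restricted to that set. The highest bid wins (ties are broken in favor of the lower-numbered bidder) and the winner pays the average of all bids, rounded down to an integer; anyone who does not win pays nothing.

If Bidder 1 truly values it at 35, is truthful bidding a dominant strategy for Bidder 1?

Consider the case where Bidder 2 bids 4 and Bidder 3 bids 4.
Truthful bid 35: wins, pays 14, utility 35 - 14 = 21.
Bid 4 instead: wins, pays 4, utility 35 - 4 = 31.
Since 31 > 21, bidding 4 is strictly better here, so truthful bidding is not dominant.

No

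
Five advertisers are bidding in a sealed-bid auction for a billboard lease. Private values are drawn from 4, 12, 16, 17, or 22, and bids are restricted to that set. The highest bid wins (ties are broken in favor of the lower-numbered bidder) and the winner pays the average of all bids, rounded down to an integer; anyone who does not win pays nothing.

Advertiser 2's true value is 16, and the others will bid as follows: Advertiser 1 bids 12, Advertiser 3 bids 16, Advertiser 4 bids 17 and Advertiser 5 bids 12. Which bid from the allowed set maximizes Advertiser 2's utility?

Bid 4: loses, pays 0, utility 0.
Bid 12: loses, pays 0, utility 0.
Bid 16: loses, pays 0, utility 0.
Bid 17: wins, pays 14, utility 16 - 14 = 2.
Bid 22: wins, pays 15, utility 16 - 15 = 1.
The best choice is 17 with utility 2.

17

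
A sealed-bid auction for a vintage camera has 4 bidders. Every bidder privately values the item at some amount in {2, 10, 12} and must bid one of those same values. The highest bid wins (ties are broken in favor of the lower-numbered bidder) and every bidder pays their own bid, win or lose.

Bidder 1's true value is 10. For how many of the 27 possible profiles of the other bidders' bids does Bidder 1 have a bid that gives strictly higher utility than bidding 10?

20

Others bid (2, 2, 2): truth gives 0; bid 2 gives 8 > 0. Violating.
Others bid (2, 2, 12): truth gives -10; bid 2 gives -2 > -10. Violating.
Others bid (2, 10, 12): truth gives -10; bid 2 gives -2 > -10. Violating.
Others bid (2, 12, 2): truth gives -10; bid 2 gives -2 > -10. Violating.
Others bid (2, 2, 10): truth gives 0; no alternative beats it.
Others bid (2, 10, 2): truth gives 0; no alternative beats it.
(Checking all 27 profiles: 20 have a profitable deviation, 7 do not.)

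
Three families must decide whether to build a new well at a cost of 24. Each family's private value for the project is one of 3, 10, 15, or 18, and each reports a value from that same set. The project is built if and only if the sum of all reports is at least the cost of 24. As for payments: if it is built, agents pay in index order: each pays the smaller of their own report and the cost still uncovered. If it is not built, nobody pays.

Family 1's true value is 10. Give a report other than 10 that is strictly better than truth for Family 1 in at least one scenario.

3

Suppose Family 2 reports 3 and Family 3 reports 18.
Report 10: project built, pays 10, utility 10 - 10 = 0.
Report 3: project built, pays 3, utility 10 - 3 = 7.
So reporting 3 beats truth here (7 > 0).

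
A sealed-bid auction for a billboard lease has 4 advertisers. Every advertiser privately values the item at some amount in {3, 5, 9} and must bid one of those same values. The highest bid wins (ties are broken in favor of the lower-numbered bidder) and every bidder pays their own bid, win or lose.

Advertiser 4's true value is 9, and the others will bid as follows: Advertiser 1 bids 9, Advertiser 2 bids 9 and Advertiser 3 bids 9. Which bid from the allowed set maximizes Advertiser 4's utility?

3

Bid 3: loses but pays 3, utility -3.
Bid 5: loses but pays 5, utility -5.
Bid 9: loses but pays 9, utility -9.
The best choice is 3 with utility -3.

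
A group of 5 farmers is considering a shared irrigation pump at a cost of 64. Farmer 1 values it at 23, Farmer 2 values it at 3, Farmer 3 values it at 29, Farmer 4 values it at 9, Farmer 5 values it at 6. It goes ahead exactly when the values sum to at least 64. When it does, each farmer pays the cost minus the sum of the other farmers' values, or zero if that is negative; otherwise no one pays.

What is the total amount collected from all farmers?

Total value 70 ≥ cost 64, so it is built.
Farmer 1: others sum to 47; max(0, 64 - 47) = 17.
Farmer 2: others sum to 67; max(0, 64 - 67) = 0.
Farmer 3: others sum to 41; max(0, 64 - 41) = 23.
Farmer 4: others sum to 61; max(0, 64 - 61) = 3.
Farmer 5: others sum to 64; max(0, 64 - 64) = 0.
Total collected = 17 + 0 + 23 + 3 + 0 = 43.

43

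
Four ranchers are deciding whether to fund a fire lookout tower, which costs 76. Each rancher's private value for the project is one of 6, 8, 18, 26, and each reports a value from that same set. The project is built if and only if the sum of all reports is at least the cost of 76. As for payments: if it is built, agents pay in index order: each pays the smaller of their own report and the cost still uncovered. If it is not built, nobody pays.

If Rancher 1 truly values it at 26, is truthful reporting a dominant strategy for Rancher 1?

No

Consider the case where Rancher 2 reports 6, Rancher 3 reports 26 and Rancher 4 reports 26.
Truthful report 26: project built, pays 26, utility 26 - 26 = 0.
Report 18 instead: project built, pays 18, utility 26 - 18 = 8.
Since 8 > 0, reporting 18 is strictly better here, so truthful reporting is not dominant.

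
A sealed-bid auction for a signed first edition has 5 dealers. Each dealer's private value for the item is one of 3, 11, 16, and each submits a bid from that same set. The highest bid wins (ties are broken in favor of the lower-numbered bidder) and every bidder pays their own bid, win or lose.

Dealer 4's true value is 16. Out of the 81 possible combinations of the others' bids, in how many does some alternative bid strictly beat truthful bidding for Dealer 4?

59

Others bid (3, 3, 3, 3): truth gives 0; bid 11 gives 5 > 0. Violating.
Others bid (3, 3, 3, 11): truth gives 0; bid 11 gives 5 > 0. Violating.
Others bid (3, 3, 16, 3): truth gives -16; bid 3 gives -3 > -16. Violating.
Others bid (3, 3, 16, 11): truth gives -16; bid 3 gives -3 > -16. Violating.
Others bid (3, 3, 3, 16): truth gives 0; no alternative beats it.
Others bid (3, 3, 11, 3): truth gives 0; no alternative beats it.
(Checking all 81 profiles: 59 have a profitable deviation, 22 do not.)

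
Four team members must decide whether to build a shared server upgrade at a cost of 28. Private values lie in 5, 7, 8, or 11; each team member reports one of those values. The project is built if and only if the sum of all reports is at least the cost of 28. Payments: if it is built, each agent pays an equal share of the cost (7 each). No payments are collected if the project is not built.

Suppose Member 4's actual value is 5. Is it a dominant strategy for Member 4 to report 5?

Check each profile of the others' reports and compare truth against every alternative report.
Others report (5, 5, 11): truth gives 0, best alternative gives -2.
Others report (5, 8, 8): truth gives 0, best alternative gives -2.
Others report (5, 11, 5): truth gives 0, best alternative gives -2.
Others report (7, 7, 7): truth gives 0, best alternative gives -2.
Others report (7, 7, 8): truth gives 0, best alternative gives -2.
Others report (7, 8, 7): truth gives 0, best alternative gives -2.
(Remaining 58 profiles checked similarly; truth is weakly best in each.)
In every case the truthful report is at least as good as any alternative, so it is a dominant strategy.

Yes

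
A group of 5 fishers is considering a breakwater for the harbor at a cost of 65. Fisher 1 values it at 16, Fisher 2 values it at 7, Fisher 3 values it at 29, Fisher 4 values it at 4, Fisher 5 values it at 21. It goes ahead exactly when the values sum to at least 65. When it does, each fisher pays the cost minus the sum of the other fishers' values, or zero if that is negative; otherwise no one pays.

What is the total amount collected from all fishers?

Total value 77 ≥ cost 65, so it is built.
Fisher 1: others sum to 61; max(0, 65 - 61) = 4.
Fisher 2: others sum to 70; max(0, 65 - 70) = 0.
Fisher 3: others sum to 48; max(0, 65 - 48) = 17.
Fisher 4: others sum to 73; max(0, 65 - 73) = 0.
Fisher 5: others sum to 56; max(0, 65 - 56) = 9.
Total collected = 4 + 0 + 17 + 0 + 9 = 30.

30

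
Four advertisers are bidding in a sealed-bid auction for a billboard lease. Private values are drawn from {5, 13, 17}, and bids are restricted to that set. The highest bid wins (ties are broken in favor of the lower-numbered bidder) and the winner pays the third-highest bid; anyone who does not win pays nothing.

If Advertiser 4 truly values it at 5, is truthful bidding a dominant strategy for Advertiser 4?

Check each profile of the others' bids and compare truth against every alternative bid.
Others bid (5, 5, 5): truth gives 0, best alternative gives 0.
Others bid (5, 5, 13): truth gives 0, best alternative gives 0.
Others bid (5, 5, 17): truth gives 0, best alternative gives 0.
Others bid (5, 13, 5): truth gives 0, best alternative gives 0.
Others bid (5, 13, 13): truth gives 0, best alternative gives 0.
Others bid (5, 13, 17): truth gives 0, best alternative gives 0.
(Remaining 21 profiles checked similarly; truth is weakly best in each.)
In every case the truthful bid is at least as good as any alternative, so it is a dominant strategy.

Yes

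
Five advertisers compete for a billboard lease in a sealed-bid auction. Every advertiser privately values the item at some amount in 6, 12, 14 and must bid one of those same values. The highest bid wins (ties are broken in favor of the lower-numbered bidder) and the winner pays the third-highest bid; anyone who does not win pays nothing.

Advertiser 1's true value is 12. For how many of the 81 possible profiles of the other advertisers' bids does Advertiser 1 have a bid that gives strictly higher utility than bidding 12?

4

Others bid (6, 6, 6, 14): truth gives 0; bid 14 gives 6 > 0. Violating.
Others bid (6, 6, 14, 6): truth gives 0; bid 14 gives 6 > 0. Violating.
Others bid (6, 14, 6, 6): truth gives 0; bid 14 gives 6 > 0. Violating.
Others bid (14, 6, 6, 6): truth gives 0; bid 14 gives 6 > 0. Violating.
Others bid (6, 6, 6, 6): truth gives 6; no alternative beats it.
Others bid (6, 6, 6, 12): truth gives 6; no alternative beats it.
(Checking all 81 profiles: 4 have a profitable deviation, 77 do not.)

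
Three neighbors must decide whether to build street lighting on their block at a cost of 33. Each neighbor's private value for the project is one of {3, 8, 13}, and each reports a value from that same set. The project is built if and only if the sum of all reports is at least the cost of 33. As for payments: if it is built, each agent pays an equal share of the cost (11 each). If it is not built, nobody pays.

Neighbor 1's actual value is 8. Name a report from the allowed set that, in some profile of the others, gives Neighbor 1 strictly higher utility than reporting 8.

3

Suppose Neighbor 2 reports 13 and Neighbor 3 reports 13.
Report 8: project built, pays 11, utility 8 - 11 = -3.
Report 3: project not built, utility 0.
So reporting 3 beats truth here (0 > -3).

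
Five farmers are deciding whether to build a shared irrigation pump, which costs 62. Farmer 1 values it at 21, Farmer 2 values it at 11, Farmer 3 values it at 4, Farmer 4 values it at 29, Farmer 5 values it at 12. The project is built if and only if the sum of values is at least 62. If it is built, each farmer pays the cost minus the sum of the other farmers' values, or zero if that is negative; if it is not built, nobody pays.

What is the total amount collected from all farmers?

Total value 77 ≥ cost 62, so it is built.
Farmer 1: others sum to 56; max(0, 62 - 56) = 6.
Farmer 2: others sum to 66; max(0, 62 - 66) = 0.
Farmer 3: others sum to 73; max(0, 62 - 73) = 0.
Farmer 4: others sum to 48; max(0, 62 - 48) = 14.
Farmer 5: others sum to 65; max(0, 62 - 65) = 0.
Total collected = 6 + 0 + 0 + 14 + 0 = 20.

20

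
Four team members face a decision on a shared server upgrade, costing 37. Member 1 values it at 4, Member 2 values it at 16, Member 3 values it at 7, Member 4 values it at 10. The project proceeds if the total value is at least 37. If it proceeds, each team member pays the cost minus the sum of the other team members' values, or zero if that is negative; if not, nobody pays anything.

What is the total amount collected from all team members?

37

Total value 37 ≥ cost 37, so it is built.
Member 1: others sum to 33; max(0, 37 - 33) = 4.
Member 2: others sum to 21; max(0, 37 - 21) = 16.
Member 3: others sum to 30; max(0, 37 - 30) = 7.
Member 4: others sum to 27; max(0, 37 - 27) = 10.
Total collected = 4 + 16 + 7 + 10 = 37.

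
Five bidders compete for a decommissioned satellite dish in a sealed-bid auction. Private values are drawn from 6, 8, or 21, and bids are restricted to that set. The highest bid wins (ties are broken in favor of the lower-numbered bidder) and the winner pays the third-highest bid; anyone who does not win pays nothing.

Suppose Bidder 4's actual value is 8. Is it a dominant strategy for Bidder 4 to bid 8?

No

Consider the case where Bidder 1 bids 6, Bidder 2 bids 6, Bidder 3 bids 6 and Bidder 5 bids 21.
Truthful bid 8: loses, pays 0, utility 0.
Bid 21 instead: wins, pays 6, utility 8 - 6 = 2.
Since 2 > 0, bidding 21 is strictly better here, so truthful bidding is not dominant.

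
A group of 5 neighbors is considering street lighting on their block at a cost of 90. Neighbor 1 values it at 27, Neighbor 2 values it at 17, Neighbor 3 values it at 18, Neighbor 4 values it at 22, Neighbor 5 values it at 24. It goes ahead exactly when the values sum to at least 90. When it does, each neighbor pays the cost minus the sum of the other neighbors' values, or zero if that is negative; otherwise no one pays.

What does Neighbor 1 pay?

Total value 108 ≥ cost 90, so the project is built.
The other neighbors' values sum to 81.
Cost minus that sum is 90 - 81 = 9.

9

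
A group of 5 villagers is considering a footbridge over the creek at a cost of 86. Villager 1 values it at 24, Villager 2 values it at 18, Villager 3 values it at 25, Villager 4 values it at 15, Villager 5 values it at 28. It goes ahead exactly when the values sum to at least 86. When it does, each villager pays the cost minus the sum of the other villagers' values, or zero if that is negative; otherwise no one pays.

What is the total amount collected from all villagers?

Total value 110 ≥ cost 86, so it is built.
Villager 1: others sum to 86; max(0, 86 - 86) = 0.
Villager 2: others sum to 92; max(0, 86 - 92) = 0.
Villager 3: others sum to 85; max(0, 86 - 85) = 1.
Villager 4: others sum to 95; max(0, 86 - 95) = 0.
Villager 5: others sum to 82; max(0, 86 - 82) = 4.
Total collected = 0 + 0 + 1 + 0 + 4 = 5.

5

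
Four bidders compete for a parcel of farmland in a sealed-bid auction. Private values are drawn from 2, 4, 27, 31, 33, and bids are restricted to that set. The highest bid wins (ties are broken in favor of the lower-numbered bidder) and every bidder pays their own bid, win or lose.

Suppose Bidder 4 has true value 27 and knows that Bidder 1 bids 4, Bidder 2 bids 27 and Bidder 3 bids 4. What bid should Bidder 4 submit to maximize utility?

Bid 2: loses but pays 2, utility -2.
Bid 4: loses but pays 4, utility -4.
Bid 27: loses but pays 27, utility -27.
Bid 31: wins, pays 31, utility 27 - 31 = -4.
Bid 33: wins, pays 33, utility 27 - 33 = -6.
The best choice is 2 with utility -2.

2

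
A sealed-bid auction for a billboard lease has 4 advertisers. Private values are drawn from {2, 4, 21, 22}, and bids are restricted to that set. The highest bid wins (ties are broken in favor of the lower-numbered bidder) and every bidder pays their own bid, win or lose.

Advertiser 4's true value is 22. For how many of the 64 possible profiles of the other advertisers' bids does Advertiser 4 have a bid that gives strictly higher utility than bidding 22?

45

Others bid (2, 2, 2): truth gives 0; bid 4 gives 18 > 0. Violating.
Others bid (2, 2, 4): truth gives 0; bid 21 gives 1 > 0. Violating.
Others bid (2, 2, 22): truth gives -22; bid 2 gives -2 > -22. Violating.
Others bid (2, 4, 2): truth gives 0; bid 21 gives 1 > 0. Violating.
Others bid (2, 2, 21): truth gives 0; no alternative beats it.
Others bid (2, 4, 21): truth gives 0; no alternative beats it.
(Checking all 64 profiles: 45 have a profitable deviation, 19 do not.)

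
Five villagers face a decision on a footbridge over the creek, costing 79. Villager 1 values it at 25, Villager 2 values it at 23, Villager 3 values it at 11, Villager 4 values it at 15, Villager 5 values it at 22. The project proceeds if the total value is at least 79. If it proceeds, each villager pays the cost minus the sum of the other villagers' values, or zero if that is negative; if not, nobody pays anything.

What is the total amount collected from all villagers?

Total value 96 ≥ cost 79, so it is built.
Villager 1: others sum to 71; max(0, 79 - 71) = 8.
Villager 2: others sum to 73; max(0, 79 - 73) = 6.
Villager 3: others sum to 85; max(0, 79 - 85) = 0.
Villager 4: others sum to 81; max(0, 79 - 81) = 0.
Villager 5: others sum to 74; max(0, 79 - 74) = 5.
Total collected = 8 + 6 + 0 + 0 + 5 = 19.

19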